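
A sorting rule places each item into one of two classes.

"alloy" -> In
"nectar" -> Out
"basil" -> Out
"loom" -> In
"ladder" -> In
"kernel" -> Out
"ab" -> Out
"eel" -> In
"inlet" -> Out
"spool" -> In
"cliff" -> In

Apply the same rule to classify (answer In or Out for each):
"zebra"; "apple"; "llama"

All 'In' examples share one property — has a double letter — and every 'Out' example lacks it.
"zebra": no doubled letter, fails the rule → Out. "apple": 'pp' doubled, meets the rule → In. "llama": 'll' doubled, meets the rule → In.

Out, In, In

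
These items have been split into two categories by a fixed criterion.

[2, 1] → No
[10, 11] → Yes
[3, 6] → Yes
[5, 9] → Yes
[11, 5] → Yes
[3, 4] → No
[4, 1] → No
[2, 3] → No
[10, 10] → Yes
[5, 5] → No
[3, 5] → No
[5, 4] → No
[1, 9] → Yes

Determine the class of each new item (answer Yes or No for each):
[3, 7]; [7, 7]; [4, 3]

One predicate separates the groups cleanly: max ≥ 6.

Yes, Yes, No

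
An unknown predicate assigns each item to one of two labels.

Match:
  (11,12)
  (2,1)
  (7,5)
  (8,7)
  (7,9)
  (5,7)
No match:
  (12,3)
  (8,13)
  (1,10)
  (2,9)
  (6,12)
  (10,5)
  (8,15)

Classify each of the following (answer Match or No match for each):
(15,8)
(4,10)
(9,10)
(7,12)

A rule that fits every label: |first − second| ≤ 2 — true of each 'Match' example, false of each 'No match' one.
(15,8): No match (|15−8| = 7). (4,10): No match (|4−10| = 6). (9,10): Match (|9−10| = 1). (7,12): No match (|7−12| = 5).

No match, No match, Match, No match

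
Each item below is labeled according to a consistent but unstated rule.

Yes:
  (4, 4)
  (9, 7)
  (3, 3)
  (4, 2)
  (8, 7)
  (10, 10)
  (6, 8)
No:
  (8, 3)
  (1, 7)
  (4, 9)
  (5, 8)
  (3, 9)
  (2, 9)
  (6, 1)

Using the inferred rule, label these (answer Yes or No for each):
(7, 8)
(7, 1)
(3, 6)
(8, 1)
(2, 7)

'Yes' ⟺ |first − second| ≤ 2.

Yes, No, No, No, No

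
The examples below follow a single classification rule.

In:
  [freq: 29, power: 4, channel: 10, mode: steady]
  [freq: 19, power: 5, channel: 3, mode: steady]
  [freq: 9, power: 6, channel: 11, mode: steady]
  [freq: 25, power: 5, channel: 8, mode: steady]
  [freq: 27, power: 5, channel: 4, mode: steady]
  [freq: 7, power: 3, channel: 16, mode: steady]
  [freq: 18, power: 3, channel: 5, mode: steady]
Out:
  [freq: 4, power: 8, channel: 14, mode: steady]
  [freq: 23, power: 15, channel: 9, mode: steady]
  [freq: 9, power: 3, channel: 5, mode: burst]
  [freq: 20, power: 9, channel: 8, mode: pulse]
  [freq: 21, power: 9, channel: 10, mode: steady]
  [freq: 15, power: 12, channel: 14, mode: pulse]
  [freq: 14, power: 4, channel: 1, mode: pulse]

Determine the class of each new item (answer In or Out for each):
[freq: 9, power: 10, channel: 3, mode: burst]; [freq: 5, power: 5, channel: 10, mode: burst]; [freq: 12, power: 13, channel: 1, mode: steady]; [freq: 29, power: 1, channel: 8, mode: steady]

The classifier is using: mode is steady AND power ≤ 6.
[freq: 9, power: 10, channel: 3, mode: burst] — mode is burst, power = 10, hence Out. [freq: 5, power: 5, channel: 10, mode: burst] — mode is burst, power = 5, hence Out. [freq: 12, power: 13, channel: 1, mode: steady] — mode is steady, power = 13, hence Out. [freq: 29, power: 1, channel: 8, mode: steady] — mode is steady, power = 1, hence In.

Out, Out, Out, In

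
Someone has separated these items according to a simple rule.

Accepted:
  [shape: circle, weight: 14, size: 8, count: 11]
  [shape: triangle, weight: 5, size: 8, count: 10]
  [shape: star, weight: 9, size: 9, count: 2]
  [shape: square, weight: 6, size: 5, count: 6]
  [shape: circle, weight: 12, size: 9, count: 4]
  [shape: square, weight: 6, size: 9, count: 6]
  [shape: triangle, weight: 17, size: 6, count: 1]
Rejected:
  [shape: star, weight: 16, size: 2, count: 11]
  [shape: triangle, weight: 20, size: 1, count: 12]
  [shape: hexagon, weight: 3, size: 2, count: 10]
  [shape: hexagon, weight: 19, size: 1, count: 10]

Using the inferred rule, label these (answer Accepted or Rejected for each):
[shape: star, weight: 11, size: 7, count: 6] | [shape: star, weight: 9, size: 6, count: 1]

Accepted, Accepted

The pattern is that an item is 'Accepted' exactly when: size ≥ 5.
Accepted: [shape: star, weight: 11, size: 7, count: 6], since size = 7. Accepted: [shape: star, weight: 9, size: 6, count: 1], since size = 6.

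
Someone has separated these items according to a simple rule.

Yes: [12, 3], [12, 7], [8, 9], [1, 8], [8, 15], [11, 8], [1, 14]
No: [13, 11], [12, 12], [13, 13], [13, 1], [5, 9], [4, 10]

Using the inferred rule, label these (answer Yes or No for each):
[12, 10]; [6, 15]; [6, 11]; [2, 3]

'Yes' ⟺ sum is odd.
[12, 10] — 12+10 = 22, hence No.
[6, 15] — 6+15 = 21, hence Yes.
[6, 11] — 6+11 = 17, hence Yes.
[2, 3] — 2+3 = 5, hence Yes.

No, Yes, Yes, Yes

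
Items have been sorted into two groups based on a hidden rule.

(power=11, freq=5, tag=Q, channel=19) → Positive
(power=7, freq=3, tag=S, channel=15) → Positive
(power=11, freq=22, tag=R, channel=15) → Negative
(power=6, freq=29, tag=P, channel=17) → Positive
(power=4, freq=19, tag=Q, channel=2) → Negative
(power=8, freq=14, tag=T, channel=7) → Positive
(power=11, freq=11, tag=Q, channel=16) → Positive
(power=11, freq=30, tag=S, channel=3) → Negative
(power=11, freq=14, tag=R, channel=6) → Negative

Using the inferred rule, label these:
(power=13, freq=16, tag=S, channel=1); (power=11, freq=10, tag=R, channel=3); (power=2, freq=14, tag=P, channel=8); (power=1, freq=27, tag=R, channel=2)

Negative, Negative, Positive, Negative

The simplest hypothesis consistent with all the labels is: freq ≠ 22 AND channel ≥ 7.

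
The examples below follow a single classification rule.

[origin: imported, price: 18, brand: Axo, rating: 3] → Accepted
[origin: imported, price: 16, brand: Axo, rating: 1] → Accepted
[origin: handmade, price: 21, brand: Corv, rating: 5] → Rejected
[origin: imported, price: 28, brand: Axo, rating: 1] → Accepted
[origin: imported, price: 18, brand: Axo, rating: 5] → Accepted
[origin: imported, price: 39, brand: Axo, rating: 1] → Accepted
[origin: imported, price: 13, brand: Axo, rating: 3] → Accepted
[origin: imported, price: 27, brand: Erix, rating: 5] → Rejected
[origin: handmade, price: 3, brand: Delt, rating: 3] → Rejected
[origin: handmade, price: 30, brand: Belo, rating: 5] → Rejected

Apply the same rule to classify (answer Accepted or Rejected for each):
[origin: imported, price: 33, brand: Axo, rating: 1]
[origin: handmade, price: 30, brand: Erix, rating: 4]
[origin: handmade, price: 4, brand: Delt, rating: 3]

A rule that fits every label: brand is Axo — true of each 'Accepted' example, false of each 'Rejected' one.

Accepted, Rejected, Rejected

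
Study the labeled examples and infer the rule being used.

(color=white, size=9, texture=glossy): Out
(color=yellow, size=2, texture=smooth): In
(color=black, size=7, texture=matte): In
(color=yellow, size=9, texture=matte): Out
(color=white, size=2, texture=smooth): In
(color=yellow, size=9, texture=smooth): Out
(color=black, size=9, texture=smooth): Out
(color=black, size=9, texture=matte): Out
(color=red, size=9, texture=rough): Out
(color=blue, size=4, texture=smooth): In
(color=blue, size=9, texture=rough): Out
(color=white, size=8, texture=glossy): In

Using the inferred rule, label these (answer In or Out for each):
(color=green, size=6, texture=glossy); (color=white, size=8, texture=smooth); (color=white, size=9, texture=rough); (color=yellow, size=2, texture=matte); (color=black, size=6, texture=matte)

All 'In' examples share one property — size ≤ 8 — and every 'Out' example lacks it.
(color=green, size=6, texture=glossy): size = 6 — matches, so In. (color=white, size=8, texture=smooth): size = 8 — matches, so In. (color=white, size=9, texture=rough): size = 9 — fails this test, so Out. (color=yellow, size=2, texture=matte): size = 2 — matches, so In. (color=black, size=6, texture=matte): size = 6 — matches, so In.

In, In, Out, In, In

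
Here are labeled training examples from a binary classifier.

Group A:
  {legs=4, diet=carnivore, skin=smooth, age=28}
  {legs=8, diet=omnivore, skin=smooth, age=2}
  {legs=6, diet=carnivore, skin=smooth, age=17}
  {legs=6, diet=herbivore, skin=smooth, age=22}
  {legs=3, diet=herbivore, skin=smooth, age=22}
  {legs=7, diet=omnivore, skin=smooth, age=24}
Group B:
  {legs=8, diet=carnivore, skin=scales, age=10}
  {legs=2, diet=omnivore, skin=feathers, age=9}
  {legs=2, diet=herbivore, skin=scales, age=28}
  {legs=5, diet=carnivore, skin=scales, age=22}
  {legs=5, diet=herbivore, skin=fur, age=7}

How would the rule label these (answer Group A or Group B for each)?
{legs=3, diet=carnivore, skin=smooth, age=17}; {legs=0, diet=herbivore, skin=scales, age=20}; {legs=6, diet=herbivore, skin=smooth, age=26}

One predicate separates the groups cleanly: skin is smooth.

Group A, Group B, Group A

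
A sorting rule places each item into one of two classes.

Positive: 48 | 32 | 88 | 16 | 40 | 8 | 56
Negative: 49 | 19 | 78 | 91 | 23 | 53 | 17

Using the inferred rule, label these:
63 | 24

Negative, Positive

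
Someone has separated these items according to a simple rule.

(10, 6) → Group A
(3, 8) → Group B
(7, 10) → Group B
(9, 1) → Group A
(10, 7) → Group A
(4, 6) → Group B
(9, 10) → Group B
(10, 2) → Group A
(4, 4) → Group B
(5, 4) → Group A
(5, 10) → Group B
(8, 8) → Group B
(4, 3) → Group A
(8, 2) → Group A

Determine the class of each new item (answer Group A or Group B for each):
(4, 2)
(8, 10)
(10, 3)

Group A, Group B, Group A

'Group A' ⟺ first > second.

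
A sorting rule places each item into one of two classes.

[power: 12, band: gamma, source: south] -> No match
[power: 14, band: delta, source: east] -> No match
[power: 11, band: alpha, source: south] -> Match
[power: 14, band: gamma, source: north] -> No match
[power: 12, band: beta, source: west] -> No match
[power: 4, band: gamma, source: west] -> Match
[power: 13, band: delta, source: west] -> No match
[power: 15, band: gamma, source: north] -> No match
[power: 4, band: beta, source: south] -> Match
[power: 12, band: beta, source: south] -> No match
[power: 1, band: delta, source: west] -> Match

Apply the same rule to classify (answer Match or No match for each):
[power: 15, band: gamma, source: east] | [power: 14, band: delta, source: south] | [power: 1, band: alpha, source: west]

No match, No match, Match

Every 'Match' example satisfies: power ≤ 11. None of the 'No match' examples do.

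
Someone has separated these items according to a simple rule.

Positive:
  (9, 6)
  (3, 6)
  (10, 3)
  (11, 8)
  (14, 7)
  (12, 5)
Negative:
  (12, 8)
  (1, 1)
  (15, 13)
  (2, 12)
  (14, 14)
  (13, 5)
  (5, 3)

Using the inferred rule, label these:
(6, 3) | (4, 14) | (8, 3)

Positive, Negative, Positive

The distinguishing property — sum is odd — holds for all the 'Positive' cases and none of the 'Negative' cases.
(6, 3): Positive (6+3 = 9). (4, 14): Negative (4+14 = 18). (8, 3): Positive (8+3 = 11).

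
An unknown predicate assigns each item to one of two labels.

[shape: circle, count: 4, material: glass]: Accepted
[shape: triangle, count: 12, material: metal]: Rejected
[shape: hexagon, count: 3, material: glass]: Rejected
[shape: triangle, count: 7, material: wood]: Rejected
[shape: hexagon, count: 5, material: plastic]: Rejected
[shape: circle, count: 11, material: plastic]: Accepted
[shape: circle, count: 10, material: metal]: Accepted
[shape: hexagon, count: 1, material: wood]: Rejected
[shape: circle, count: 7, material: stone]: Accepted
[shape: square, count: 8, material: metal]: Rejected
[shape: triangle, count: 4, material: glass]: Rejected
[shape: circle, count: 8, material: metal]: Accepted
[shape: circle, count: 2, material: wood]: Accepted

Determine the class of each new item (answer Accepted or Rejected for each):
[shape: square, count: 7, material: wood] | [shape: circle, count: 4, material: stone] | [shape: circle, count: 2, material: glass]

The simplest hypothesis consistent with all the labels is: shape is circle.
[shape: square, count: 7, material: wood]: shape is square, does not satisfy this → Rejected.
[shape: circle, count: 4, material: stone]: shape is circle, qualifies → Accepted.
[shape: circle, count: 2, material: glass]: shape is circle, qualifies → Accepted.

Rejected, Accepted, Accepted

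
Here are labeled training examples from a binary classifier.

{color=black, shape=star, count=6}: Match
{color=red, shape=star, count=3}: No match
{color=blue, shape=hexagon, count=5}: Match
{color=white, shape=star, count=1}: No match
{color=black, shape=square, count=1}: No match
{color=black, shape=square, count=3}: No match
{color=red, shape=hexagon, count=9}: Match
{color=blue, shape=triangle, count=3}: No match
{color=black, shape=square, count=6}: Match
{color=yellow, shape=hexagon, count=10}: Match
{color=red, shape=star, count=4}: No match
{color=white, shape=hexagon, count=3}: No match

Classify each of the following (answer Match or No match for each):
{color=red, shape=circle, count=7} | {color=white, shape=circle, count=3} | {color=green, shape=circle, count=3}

Match, No match, No match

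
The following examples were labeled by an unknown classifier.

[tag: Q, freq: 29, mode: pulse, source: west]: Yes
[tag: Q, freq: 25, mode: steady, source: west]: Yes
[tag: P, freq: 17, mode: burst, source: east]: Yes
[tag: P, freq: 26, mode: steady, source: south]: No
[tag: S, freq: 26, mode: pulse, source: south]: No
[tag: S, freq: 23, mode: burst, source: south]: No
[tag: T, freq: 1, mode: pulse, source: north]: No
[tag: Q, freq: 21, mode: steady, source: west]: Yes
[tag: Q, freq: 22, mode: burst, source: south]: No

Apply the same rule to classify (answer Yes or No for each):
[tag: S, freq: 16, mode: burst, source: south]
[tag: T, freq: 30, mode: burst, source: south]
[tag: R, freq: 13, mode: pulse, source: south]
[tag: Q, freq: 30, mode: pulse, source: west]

The classifier is using: source is east OR source is west.
[tag: S, freq: 16, mode: burst, source: south]: source is south — does not pass, so No.
[tag: T, freq: 30, mode: burst, source: south]: source is south — does not pass, so No.
[tag: R, freq: 13, mode: pulse, source: south]: source is south — does not pass, so No.
[tag: Q, freq: 30, mode: pulse, source: west]: source is west — has this property, so Yes.

No, No, No, Yes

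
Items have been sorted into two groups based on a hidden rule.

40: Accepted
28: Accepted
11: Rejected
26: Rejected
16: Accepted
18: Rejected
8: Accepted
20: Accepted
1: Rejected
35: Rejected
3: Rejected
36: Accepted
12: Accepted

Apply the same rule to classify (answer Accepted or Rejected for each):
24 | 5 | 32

Accepted, Rejected, Accepted

Looking at the examples, the only property every 'Accepted' case has and every 'Rejected' case lacks is: multiple of 4.
24 → 24 = 4·6 → Accepted.
5 → 5 = 4·1 + 1 → Rejected.
32 → 32 = 4·8 → Accepted.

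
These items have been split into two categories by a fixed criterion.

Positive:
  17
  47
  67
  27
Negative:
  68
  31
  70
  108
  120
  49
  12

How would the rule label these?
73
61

The distinguishing property — ends in digit 7 — holds for all the 'Positive' cases and none of the 'Negative' cases.
73: last digit 3, fails the rule → Negative. 61: last digit 1, fails the rule → Negative.

Negative, Negative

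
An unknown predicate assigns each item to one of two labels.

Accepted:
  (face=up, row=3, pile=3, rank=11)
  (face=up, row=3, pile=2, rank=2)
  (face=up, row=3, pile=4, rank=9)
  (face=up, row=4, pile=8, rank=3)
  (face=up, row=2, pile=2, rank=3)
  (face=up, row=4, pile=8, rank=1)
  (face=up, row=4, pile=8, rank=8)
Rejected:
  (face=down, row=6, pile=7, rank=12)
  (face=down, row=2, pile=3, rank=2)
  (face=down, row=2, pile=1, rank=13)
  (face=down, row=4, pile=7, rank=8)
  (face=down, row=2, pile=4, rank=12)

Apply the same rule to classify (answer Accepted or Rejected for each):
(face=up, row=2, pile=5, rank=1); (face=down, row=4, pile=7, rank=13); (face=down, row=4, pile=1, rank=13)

Checking candidate rules against both groups, what survives is: face is up.

Accepted, Rejected, Rejected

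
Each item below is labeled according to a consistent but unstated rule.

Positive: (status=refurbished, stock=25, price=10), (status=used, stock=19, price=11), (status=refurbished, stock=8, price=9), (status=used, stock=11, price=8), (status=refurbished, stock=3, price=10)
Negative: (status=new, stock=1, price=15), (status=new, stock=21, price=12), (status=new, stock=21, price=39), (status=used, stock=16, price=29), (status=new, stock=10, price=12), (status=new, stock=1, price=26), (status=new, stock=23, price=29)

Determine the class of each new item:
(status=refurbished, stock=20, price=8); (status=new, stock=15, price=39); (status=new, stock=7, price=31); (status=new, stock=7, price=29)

The distinguishing property — price ≤ 11 — holds for all the 'Positive' cases and none of the 'Negative' cases.

Positive, Negative, Negative, Negative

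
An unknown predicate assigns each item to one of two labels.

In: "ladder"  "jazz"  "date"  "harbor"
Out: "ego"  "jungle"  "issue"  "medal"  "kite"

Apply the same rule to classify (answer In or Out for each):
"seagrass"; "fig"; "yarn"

One predicate separates the groups cleanly: even length AND contains 'a'.
In: "seagrass", since length 8, has 'a'.
Out: "fig", since length 3, no 'a'.
In: "yarn", since length 4, has 'a'.

In, Out, In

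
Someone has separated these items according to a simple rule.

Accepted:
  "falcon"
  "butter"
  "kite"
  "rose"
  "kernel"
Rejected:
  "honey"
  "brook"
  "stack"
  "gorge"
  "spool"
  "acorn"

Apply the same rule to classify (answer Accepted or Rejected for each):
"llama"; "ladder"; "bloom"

All 'Accepted' examples share one property — even length — and every 'Rejected' example lacks it.
"llama": length 5, lacks this property → Rejected.
"ladder": length 6, qualifies → Accepted.
"bloom": length 5, lacks this property → Rejected.

Rejected, Accepted, Rejected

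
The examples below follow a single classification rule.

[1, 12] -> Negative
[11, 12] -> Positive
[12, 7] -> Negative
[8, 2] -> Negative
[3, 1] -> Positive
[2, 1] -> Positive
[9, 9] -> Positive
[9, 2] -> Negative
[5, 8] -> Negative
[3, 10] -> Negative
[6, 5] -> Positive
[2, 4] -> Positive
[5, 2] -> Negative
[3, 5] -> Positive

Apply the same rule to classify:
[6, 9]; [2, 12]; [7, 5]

Negative, Negative, Positive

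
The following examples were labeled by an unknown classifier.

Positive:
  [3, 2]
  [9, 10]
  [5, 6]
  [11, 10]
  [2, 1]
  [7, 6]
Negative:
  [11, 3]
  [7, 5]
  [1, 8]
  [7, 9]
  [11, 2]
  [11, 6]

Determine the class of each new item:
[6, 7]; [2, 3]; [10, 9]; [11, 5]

Positive, Positive, Positive, Negative

'Positive' ⟺ |first − second| ≤ 1.
[6, 7]: |6−7| = 1, checks out → Positive.
[2, 3]: |2−3| = 1, checks out → Positive.
[10, 9]: |10−9| = 1, checks out → Positive.
[11, 5]: |11−5| = 6, lacks this property → Negative.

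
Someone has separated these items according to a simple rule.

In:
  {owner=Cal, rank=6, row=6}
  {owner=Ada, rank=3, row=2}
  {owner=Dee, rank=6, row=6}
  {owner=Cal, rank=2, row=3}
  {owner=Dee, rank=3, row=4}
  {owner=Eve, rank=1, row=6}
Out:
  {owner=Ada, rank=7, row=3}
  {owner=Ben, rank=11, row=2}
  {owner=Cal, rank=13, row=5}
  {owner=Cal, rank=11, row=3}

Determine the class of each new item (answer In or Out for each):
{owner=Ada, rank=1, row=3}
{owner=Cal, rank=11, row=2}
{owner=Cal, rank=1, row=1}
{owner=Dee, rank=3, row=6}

In, Out, In, In

'In' ⟺ rank ≤ 6.
{owner=Ada, rank=1, row=3}: In (rank = 1). {owner=Cal, rank=11, row=2}: Out (rank = 11). {owner=Cal, rank=1, row=1}: In (rank = 1). {owner=Dee, rank=3, row=6}: In (rank = 3).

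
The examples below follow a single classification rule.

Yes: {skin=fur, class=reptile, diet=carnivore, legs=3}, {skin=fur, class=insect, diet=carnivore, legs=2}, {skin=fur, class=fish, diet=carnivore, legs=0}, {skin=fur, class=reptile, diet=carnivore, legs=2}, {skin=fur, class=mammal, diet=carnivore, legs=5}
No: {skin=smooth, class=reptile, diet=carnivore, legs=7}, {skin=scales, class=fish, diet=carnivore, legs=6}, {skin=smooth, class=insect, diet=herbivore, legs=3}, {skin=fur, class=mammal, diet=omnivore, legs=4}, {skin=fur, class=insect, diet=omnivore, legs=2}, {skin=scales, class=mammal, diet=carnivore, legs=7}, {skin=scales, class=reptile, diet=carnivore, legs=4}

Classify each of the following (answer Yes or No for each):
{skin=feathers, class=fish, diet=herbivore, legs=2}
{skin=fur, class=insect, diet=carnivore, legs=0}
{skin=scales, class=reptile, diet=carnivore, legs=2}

A rule that fits every label: diet is carnivore AND skin is fur — true of each 'Yes' example, false of each 'No' one.
{skin=feathers, class=fish, diet=herbivore, legs=2}: No (diet is herbivore, skin is feathers).
{skin=fur, class=insect, diet=carnivore, legs=0}: Yes (diet is carnivore, skin is fur).
{skin=scales, class=reptile, diet=carnivore, legs=2}: No (diet is carnivore, skin is scales).

No, Yes, No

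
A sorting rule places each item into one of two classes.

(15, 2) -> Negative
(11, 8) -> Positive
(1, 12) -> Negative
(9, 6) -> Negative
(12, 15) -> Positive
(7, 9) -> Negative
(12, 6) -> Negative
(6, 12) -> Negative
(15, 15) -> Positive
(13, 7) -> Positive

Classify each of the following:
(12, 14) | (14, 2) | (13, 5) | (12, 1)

The simplest hypothesis consistent with all the labels is: sum ≥ 19.

Positive, Negative, Negative, Negative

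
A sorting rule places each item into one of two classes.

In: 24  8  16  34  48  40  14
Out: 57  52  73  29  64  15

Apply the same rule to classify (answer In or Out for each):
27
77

Out, Out

'In' ⟺ even AND at most 48.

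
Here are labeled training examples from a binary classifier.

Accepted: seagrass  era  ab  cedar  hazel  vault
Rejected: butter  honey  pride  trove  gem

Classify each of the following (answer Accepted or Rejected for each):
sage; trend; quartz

Accepted, Rejected, Accepted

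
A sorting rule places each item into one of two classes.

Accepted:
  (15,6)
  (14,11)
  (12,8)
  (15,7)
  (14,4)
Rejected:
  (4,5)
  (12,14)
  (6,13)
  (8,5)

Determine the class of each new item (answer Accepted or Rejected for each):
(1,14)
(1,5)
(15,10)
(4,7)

'Accepted' ⟺ first > second AND sum ≥ 18.
(1,14): Rejected (1 < 14, 1+14 = 15). (1,5): Rejected (1 < 5, 1+5 = 6). (15,10): Accepted (15 > 10, 15+10 = 25). (4,7): Rejected (4 < 7, 4+7 = 11).

Rejected, Rejected, Accepted, Rejected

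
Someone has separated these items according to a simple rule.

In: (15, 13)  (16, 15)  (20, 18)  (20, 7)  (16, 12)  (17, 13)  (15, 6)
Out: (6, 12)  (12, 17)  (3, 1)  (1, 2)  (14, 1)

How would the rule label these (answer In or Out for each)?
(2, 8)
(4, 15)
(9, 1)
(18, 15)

The classifier is using: first ≥ 15.

Out, Out, Out, In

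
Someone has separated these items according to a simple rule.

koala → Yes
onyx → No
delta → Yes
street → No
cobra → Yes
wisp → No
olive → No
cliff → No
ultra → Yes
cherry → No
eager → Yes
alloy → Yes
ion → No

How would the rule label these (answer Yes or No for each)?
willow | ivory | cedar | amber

Checking candidate rules against both groups, what survives is: contains 'a'.
willow: no 'a' — does not satisfy this, so No.
ivory: no 'a' — does not satisfy this, so No.
cedar: has 'a' — satisfies this, so Yes.
amber: has 'a' — satisfies this, so Yes.

No, No, Yes, Yes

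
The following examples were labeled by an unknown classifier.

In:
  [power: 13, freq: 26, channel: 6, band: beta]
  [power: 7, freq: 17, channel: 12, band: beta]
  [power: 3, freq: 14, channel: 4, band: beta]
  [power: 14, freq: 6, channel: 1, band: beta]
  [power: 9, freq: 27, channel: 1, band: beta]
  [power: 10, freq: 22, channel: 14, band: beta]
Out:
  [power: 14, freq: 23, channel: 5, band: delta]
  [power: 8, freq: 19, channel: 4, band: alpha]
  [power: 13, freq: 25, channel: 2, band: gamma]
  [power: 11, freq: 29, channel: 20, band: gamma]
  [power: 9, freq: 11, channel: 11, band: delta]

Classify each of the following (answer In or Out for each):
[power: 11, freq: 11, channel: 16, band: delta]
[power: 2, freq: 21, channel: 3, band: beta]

Out, In

A rule that fits every label: band is beta — true of each 'In' example, false of each 'Out' one.
[power: 11, freq: 11, channel: 16, band: delta] — band is delta, hence Out.
[power: 2, freq: 21, channel: 3, band: beta] — band is beta, hence In.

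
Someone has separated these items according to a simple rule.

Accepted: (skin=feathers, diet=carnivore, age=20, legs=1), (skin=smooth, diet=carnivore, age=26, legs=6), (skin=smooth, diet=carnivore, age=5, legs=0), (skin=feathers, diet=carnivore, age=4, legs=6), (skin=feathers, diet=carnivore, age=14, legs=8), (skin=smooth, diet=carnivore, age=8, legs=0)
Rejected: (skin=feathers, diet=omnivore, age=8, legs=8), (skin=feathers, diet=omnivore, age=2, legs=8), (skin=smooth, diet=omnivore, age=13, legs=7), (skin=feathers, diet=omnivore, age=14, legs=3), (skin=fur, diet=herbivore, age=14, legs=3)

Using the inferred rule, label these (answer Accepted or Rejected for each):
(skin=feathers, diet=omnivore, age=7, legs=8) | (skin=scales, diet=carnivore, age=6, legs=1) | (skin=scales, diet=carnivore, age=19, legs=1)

Rejected, Accepted, Accepted

Rule: diet is carnivore. This holds for each 'Accepted' example and fails for each 'Rejected' one.
(skin=feathers, diet=omnivore, age=7, legs=8): diet is omnivore — fails the rule, so Rejected.
(skin=scales, diet=carnivore, age=6, legs=1): diet is carnivore — fits, so Accepted.
(skin=scales, diet=carnivore, age=19, legs=1): diet is carnivore — fits, so Accepted.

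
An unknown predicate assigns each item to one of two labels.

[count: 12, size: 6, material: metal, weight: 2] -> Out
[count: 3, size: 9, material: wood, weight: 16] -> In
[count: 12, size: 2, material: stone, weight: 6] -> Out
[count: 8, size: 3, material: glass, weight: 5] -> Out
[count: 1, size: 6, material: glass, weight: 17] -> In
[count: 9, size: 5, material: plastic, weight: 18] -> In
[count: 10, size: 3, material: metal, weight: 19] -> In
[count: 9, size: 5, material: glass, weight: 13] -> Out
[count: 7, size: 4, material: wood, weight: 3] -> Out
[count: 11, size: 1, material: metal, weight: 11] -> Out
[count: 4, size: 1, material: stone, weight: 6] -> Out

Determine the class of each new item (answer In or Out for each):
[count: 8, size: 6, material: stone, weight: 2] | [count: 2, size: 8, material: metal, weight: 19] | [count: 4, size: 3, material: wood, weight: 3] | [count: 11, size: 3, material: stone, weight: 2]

The distinguishing property — weight ≥ 16 — holds for all the 'In' cases and none of the 'Out' cases.
[count: 8, size: 6, material: stone, weight: 2]: weight = 2, lacks this property → Out. [count: 2, size: 8, material: metal, weight: 19]: weight = 19, fits → In. [count: 4, size: 3, material: wood, weight: 3]: weight = 3, lacks this property → Out. [count: 11, size: 3, material: stone, weight: 2]: weight = 2, lacks this property → Out.

Out, In, Out, Out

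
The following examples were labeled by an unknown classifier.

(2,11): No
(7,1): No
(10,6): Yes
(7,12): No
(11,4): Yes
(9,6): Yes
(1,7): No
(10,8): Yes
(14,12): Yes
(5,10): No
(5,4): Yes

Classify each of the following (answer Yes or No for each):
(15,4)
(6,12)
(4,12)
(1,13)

Yes, No, No, No

All 'Yes' examples share one property — first > second AND second is even — and every 'No' example lacks it.
(15,4) → 15 > 4, second 4 → Yes.
(6,12) → 6 < 12, second 12 → No.
(4,12) → 4 < 12, second 12 → No.
(1,13) → 1 < 13, second 13 → No.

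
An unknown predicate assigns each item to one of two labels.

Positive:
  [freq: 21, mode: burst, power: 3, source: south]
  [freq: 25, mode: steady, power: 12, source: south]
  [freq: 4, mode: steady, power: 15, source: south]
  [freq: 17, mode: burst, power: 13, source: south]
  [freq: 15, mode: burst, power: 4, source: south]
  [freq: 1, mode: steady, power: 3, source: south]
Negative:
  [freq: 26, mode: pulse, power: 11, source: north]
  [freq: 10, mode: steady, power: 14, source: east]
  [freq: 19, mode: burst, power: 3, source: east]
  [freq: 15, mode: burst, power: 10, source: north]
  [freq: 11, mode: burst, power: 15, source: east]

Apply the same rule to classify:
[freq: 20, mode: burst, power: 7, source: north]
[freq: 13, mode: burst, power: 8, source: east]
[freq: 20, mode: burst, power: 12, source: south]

The common property of the 'Positive' items is: source is south. No 'Negative' item has it.
[freq: 20, mode: burst, power: 7, source: north]: source is north — does not fit, so Negative. [freq: 13, mode: burst, power: 8, source: east]: source is east — does not fit, so Negative. [freq: 20, mode: burst, power: 12, source: south]: source is south — qualifies, so Positive.

Negative, Negative, Positive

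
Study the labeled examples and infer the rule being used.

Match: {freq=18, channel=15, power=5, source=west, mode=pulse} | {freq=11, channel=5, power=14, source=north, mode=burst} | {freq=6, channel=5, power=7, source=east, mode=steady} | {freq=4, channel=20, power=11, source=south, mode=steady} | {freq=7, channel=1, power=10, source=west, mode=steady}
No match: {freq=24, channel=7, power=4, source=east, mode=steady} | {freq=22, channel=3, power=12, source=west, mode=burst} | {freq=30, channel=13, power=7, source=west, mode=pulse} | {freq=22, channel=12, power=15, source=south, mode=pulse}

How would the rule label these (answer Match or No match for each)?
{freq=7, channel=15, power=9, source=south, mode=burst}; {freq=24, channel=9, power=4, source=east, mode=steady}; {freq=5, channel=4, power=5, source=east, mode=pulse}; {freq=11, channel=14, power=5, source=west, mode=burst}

Match, No match, Match, Match

A rule that fits every label: freq ≤ 18 — true of each 'Match' example, false of each 'No match' one.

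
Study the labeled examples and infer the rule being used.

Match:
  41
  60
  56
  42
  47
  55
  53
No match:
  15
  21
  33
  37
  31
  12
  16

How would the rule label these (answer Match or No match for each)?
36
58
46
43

The rule appears to be: at least 41.
36 — 36 < 41, hence No match. 58 — 58 ≥ 41, hence Match. 46 — 46 ≥ 41, hence Match. 43 — 43 ≥ 41, hence Match.

No match, Match, Match, Match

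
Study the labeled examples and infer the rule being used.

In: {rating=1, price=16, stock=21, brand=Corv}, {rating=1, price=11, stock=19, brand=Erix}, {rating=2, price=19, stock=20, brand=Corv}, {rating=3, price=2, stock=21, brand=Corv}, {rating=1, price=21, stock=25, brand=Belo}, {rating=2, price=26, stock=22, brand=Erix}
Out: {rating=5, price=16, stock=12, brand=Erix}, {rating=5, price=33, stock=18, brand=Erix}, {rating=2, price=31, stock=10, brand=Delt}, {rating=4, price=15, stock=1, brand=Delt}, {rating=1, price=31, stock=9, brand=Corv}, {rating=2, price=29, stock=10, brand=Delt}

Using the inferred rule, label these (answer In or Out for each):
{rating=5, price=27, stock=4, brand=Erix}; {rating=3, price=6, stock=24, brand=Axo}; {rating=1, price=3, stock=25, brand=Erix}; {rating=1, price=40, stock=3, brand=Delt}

Out, In, In, Out

The distinguishing property — stock ≥ 19 — holds for all the 'In' cases and none of the 'Out' cases.
Out: {rating=5, price=27, stock=4, brand=Erix}, since stock = 4.
In: {rating=3, price=6, stock=24, brand=Axo}, since stock = 24.
In: {rating=1, price=3, stock=25, brand=Erix}, since stock = 25.
Out: {rating=1, price=40, stock=3, brand=Delt}, since stock = 3.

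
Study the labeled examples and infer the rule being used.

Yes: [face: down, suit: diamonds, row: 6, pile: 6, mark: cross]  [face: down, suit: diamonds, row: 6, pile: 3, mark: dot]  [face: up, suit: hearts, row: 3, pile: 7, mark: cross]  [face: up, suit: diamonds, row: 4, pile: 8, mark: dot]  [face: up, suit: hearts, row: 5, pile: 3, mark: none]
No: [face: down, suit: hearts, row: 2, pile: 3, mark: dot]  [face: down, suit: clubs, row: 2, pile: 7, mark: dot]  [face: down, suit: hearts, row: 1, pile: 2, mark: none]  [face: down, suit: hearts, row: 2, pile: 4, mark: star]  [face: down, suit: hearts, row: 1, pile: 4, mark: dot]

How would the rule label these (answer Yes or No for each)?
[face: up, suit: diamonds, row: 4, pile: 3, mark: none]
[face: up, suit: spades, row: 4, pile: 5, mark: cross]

The pattern is that an item is 'Yes' exactly when: row ≥ 3.
Yes: [face: up, suit: diamonds, row: 4, pile: 3, mark: none], since row = 4. Yes: [face: up, suit: spades, row: 4, pile: 5, mark: cross], since row = 4.

Yes, Yes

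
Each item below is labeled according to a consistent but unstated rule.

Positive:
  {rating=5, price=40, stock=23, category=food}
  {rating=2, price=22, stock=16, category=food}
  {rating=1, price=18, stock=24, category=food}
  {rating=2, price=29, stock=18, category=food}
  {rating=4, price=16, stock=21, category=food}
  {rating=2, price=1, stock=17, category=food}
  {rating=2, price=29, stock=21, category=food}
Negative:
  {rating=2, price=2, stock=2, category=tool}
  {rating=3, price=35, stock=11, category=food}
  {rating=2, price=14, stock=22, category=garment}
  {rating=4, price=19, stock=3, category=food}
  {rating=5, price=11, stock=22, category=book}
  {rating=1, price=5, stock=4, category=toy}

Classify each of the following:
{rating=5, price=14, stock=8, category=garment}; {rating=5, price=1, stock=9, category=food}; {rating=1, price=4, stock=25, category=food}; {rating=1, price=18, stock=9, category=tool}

Negative, Negative, Positive, Negative

Every 'Positive' example satisfies: category is food AND stock ≥ 16. None of the 'Negative' examples do.
{rating=5, price=14, stock=8, category=garment}: Negative (category is garment, stock = 8). {rating=5, price=1, stock=9, category=food}: Negative (category is food, stock = 9). {rating=1, price=4, stock=25, category=food}: Positive (category is food, stock = 25). {rating=1, price=18, stock=9, category=tool}: Negative (category is tool, stock = 9).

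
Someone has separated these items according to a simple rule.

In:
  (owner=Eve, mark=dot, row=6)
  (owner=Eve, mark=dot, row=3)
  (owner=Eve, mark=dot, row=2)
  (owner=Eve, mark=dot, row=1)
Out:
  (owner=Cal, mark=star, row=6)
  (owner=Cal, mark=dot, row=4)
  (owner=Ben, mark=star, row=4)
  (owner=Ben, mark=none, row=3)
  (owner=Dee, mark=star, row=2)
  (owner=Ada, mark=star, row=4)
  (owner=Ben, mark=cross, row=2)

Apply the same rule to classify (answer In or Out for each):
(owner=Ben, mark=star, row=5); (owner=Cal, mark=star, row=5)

The rule appears to be: owner is Eve.
(owner=Ben, mark=star, row=5) → owner is Ben → Out. (owner=Cal, mark=star, row=5) → owner is Cal → Out.

Out, Out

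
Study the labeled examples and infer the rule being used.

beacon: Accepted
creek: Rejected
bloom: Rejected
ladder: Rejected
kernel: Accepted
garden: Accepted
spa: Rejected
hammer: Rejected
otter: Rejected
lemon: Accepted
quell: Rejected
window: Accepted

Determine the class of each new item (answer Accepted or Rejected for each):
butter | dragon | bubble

Rejected, Accepted, Rejected

Checking candidate rules against both groups, what survives is: contains 'n'.
butter: no 'n' — fails the rule, so Rejected.
dragon: has 'n' — has this property, so Accepted.
bubble: no 'n' — fails the rule, so Rejected.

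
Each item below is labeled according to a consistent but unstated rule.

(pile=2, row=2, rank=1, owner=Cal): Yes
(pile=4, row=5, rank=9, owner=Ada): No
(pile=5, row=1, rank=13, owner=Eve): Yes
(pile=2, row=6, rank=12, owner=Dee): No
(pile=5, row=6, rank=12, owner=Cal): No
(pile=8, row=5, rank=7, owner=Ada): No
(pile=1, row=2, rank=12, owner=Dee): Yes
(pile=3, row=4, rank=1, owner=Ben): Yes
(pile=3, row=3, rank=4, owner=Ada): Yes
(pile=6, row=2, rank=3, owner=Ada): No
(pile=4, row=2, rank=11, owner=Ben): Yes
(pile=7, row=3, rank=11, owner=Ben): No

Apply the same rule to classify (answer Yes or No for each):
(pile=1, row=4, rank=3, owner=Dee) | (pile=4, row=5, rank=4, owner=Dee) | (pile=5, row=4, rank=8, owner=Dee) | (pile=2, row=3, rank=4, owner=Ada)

All 'Yes' examples share one property — pile ≤ 5 AND row ≤ 4 — and every 'No' example lacks it.
(pile=1, row=4, rank=3, owner=Dee) → pile = 1, row = 4 → Yes. (pile=4, row=5, rank=4, owner=Dee) → pile = 4, row = 5 → No. (pile=5, row=4, rank=8, owner=Dee) → pile = 5, row = 4 → Yes. (pile=2, row=3, rank=4, owner=Ada) → pile = 2, row = 3 → Yes.

Yes, No, Yes, Yes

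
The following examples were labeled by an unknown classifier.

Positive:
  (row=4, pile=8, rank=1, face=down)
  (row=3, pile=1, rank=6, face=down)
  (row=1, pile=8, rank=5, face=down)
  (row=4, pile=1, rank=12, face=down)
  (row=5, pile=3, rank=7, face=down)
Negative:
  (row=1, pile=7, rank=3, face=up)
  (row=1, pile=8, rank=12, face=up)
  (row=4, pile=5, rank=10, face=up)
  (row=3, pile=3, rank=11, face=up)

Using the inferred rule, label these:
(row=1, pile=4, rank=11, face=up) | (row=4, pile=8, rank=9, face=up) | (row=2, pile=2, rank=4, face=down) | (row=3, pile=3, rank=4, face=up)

Negative, Negative, Positive, Negative

All 'Positive' examples share one property — face is down — and every 'Negative' example lacks it.
(row=1, pile=4, rank=11, face=up): face is up — does not pass, so Negative.
(row=4, pile=8, rank=9, face=up): face is up — does not pass, so Negative.
(row=2, pile=2, rank=4, face=down): face is down — passes, so Positive.
(row=3, pile=3, rank=4, face=up): face is up — does not pass, so Negative.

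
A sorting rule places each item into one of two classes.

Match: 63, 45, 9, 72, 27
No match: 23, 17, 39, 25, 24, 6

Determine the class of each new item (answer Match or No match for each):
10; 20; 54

The classifier is using: multiple of 9.
10 — 10 = 9·1 + 1, hence No match. 20 — 20 = 9·2 + 2, hence No match. 54 — 54 = 9·6, hence Match.

No match, No match, Match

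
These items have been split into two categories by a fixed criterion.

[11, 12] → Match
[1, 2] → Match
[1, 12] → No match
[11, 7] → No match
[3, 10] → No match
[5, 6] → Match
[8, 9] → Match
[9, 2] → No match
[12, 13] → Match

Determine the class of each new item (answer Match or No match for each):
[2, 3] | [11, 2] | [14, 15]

Match, No match, Match

The classifier is using: |first − second| ≤ 1.
[2, 3] → |2−3| = 1 → Match. [11, 2] → |11−2| = 9 → No match. [14, 15] → |14−15| = 1 → Match.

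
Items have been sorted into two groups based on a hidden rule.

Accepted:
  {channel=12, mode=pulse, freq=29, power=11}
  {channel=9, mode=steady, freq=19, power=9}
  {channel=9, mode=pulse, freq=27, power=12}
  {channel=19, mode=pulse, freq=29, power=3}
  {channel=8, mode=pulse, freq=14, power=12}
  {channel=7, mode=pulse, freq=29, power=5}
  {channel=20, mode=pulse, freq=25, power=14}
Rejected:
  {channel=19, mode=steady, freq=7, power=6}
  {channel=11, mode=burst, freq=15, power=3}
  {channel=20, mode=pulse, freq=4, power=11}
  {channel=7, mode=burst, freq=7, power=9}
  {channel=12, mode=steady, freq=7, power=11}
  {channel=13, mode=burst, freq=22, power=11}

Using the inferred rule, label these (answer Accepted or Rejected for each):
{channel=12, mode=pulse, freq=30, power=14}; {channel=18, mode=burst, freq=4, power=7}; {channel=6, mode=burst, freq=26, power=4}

Accepted, Rejected, Rejected

'Accepted' ⟺ mode is not burst AND freq ≥ 14.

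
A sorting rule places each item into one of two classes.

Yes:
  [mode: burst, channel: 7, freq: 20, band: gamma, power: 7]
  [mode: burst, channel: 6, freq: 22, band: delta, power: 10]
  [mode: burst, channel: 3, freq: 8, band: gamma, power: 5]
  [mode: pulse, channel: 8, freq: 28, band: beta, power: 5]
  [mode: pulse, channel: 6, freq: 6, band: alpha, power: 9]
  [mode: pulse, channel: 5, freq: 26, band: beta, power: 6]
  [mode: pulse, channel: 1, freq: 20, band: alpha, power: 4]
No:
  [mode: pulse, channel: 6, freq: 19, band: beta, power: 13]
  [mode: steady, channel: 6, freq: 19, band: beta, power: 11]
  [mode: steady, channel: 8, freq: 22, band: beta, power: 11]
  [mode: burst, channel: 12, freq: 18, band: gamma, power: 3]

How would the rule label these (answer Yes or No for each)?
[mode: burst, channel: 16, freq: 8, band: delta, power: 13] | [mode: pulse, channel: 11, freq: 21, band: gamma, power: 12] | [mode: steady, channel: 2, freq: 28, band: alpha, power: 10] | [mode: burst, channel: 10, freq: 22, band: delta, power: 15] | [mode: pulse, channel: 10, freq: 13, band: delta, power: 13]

No, No, Yes, No, No

One predicate separates the groups cleanly: power ≥ 4 AND power ≤ 10.
[mode: burst, channel: 16, freq: 8, band: delta, power: 13] → power = 13 → No. [mode: pulse, channel: 11, freq: 21, band: gamma, power: 12] → power = 12 → No. [mode: steady, channel: 2, freq: 28, band: alpha, power: 10] → power = 10 → Yes. [mode: burst, channel: 10, freq: 22, band: delta, power: 15] → power = 15 → No. [mode: pulse, channel: 10, freq: 13, band: delta, power: 13] → power = 13 → No.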